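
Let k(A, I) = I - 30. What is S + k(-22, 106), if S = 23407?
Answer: 23483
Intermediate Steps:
k(A, I) = -30 + I
S + k(-22, 106) = 23407 + (-30 + 106) = 23407 + 76 = 23483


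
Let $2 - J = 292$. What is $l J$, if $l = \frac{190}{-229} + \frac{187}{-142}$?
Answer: $\frac{10121435}{16259} \approx 622.51$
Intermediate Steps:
$J = -290$ ($J = 2 - 292 = -290$)
$l = - \frac{69803}{32518}$ ($l = 190 \left(- \frac{1}{229}\right) + 187 \left(- \frac{1}{142}\right) = - \frac{190}{229} - \frac{187}{142} = - \frac{69803}{32518} \approx -2.1466$)
$l J = \left(- \frac{69803}{32518}\right) \left(-290\right) = \frac{10121435}{16259}$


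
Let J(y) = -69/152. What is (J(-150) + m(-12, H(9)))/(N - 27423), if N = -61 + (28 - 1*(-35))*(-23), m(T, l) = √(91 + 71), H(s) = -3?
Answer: 69/4397816 - 9*√2/28933 ≈ -0.00042422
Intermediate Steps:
J(y) = -69/152 (J(y) = -69*1/152 = -69/152)
m(T, l) = 9*√2 (m(T, l) = √162 = 9*√2)
N = -1510 (N = -61 + (28 + 35)*(-23) = -61 + 63*(-23) = -61 - 1449 = -1510)
(J(-150) + m(-12, H(9)))/(N - 27423) = (-69/152 + 9*√2)/(-1510 - 27423) = (-69/152 + 9*√2)/(-28933) = (-69/152 + 9*√2)*(-1/28933) = 69/4397816 - 9*√2/28933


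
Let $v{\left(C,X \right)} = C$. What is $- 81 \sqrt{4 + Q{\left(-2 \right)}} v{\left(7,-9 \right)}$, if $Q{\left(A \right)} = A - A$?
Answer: $-1134$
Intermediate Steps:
$Q{\left(A \right)} = 0$
$- 81 \sqrt{4 + Q{\left(-2 \right)}} v{\left(7,-9 \right)} = - 81 \sqrt{4 + 0} \cdot 7 = - 81 \sqrt{4} \cdot 7 = \left(-81\right) 2 \cdot 7 = \left(-162\right) 7 = -1134$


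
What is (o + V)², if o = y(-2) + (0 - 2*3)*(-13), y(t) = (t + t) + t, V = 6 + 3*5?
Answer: 8649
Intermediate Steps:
V = 21 (V = 6 + 15 = 21)
y(t) = 3*t (y(t) = 2*t + t = 3*t)
o = 72 (o = 3*(-2) + (0 - 2*3)*(-13) = -6 + (0 - 6)*(-13) = -6 - 6*(-13) = -6 + 78 = 72)
(o + V)² = (72 + 21)² = 93² = 8649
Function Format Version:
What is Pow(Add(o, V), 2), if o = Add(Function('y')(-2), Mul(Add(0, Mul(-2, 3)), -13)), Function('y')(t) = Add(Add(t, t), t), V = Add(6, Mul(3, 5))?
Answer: 8649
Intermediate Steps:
V = 21 (V = Add(6, 15) = 21)
Function('y')(t) = Mul(3, t) (Function('y')(t) = Add(Mul(2, t), t) = Mul(3, t))
o = 72 (o = Add(Mul(3, -2), Mul(Add(0, Mul(-2, 3)), -13)) = Add(-6, Mul(Add(0, -6), -13)) = Add(-6, Mul(-6, -13)) = Add(-6, 78) = 72)
Pow(Add(o, V), 2) = Pow(Add(72, 21), 2) = Pow(93, 2) = 8649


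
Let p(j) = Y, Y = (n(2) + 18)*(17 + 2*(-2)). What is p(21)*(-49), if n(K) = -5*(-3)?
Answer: -21021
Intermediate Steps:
n(K) = 15
Y = 429 (Y = (15 + 18)*(17 + 2*(-2)) = 33*(17 - 4) = 33*13 = 429)
p(j) = 429
p(21)*(-49) = 429*(-49) = -21021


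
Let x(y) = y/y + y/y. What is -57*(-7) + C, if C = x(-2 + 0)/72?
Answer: 14365/36 ≈ 399.03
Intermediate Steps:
x(y) = 2 (x(y) = 1 + 1 = 2)
C = 1/36 (C = 2/72 = 2*(1/72) = 1/36 ≈ 0.027778)
-57*(-7) + C = -57*(-7) + 1/36 = 399 + 1/36 = 14365/36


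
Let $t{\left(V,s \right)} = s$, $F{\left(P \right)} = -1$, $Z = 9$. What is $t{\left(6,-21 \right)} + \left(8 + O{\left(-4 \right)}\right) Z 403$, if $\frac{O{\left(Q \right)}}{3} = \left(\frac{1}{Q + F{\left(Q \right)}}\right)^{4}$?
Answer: $\frac{18132756}{625} \approx 29012.0$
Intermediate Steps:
$O{\left(Q \right)} = \frac{3}{\left(-1 + Q\right)^{4}}$ ($O{\left(Q \right)} = 3 \left(\frac{1}{Q - 1}\right)^{4} = 3 \left(\frac{1}{-1 + Q}\right)^{4} = \frac{3}{\left(-1 + Q\right)^{4}}$)
$t{\left(6,-21 \right)} + \left(8 + O{\left(-4 \right)}\right) Z 403 = -21 + \left(8 + \frac{3}{\left(-1 - 4\right)^{4}}\right) 9 \cdot 403 = -21 + \left(8 + \frac{3}{625}\right) 9 \cdot 403 = -21 + \frac{5003}{625} \cdot 9 \cdot 403 = -21 + \frac{45027}{625} \cdot 403 = -21 + \frac{18145881}{625} = \frac{18132756}{625}$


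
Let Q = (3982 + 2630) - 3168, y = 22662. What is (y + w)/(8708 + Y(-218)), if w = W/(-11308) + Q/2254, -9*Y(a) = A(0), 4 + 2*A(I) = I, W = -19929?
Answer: 371377400337/142686763912 ≈ 2.6027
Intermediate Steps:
A(I) = -2 + I/2
Y(a) = 2/9 (Y(a) = -(-2 + (½)*0)/9 = -(-2 + 0)/9 = -⅑*(-2) = 2/9)
Q = 3444 (Q = 6612 - 3168 = 3444)
w = 5990337/1820588 (w = -19929/(-11308) + 3444/2254 = -19929*(-1/11308) + 3444*(1/2254) = 19929/11308 + 246/161 = 5990337/1820588 ≈ 3.2903)
(y + w)/(8708 + Y(-218)) = (22662 + 5990337/1820588)/(8708 + 2/9) = 41264155593/(1820588*(78374/9)) = (41264155593/1820588)*(9/78374) = 371377400337/142686763912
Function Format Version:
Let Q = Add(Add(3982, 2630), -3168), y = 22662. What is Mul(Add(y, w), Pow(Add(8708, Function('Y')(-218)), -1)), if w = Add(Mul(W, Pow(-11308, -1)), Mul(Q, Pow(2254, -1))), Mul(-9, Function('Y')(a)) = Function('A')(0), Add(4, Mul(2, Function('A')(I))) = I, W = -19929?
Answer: Rational(371377400337, 142686763912) ≈ 2.6027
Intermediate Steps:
Function('A')(I) = Add(-2, Mul(Rational(1, 2), I))
Function('Y')(a) = Rational(2, 9) (Function('Y')(a) = Mul(Rational(-1, 9), Add(-2, Mul(Rational(1, 2), 0))) = Mul(Rational(-1, 9), Add(-2, 0)) = Mul(Rational(-1, 9), -2) = Rational(2, 9))
Q = 3444 (Q = Add(6612, -3168) = 3444)
w = Rational(5990337, 1820588) (w = Add(Mul(-19929, Pow(-11308, -1)), Mul(3444, Pow(2254, -1))) = Add(Mul(-19929, Rational(-1, 11308)), Mul(3444, Rational(1, 2254))) = Add(Rational(19929, 11308), Rational(246, 161)) = Rational(5990337, 1820588) ≈ 3.2903)
Mul(Add(y, w), Pow(Add(8708, Function('Y')(-218)), -1)) = Mul(Add(22662, Rational(5990337, 1820588)), Pow(Add(8708, Rational(2, 9)), -1)) = Mul(Rational(41264155593, 1820588), Pow(Rational(78374, 9), -1)) = Mul(Rational(41264155593, 1820588), Rational(9, 78374)) = Rational(371377400337, 142686763912)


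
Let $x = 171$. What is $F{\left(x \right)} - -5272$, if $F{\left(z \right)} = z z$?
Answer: $34513$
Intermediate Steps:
$F{\left(z \right)} = z^{2}$
$F{\left(x \right)} - -5272 = 171^{2} - -5272 = 29241 + 5272 = 34513$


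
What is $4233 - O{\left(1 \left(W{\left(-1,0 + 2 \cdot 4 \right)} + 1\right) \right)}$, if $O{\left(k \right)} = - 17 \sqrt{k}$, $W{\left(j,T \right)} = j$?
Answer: $4233$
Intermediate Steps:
$4233 - O{\left(1 \left(W{\left(-1,0 + 2 \cdot 4 \right)} + 1\right) \right)} = 4233 - - 17 \sqrt{1 \left(-1 + 1\right)} = 4233 - - 17 \sqrt{1 \cdot 0} = 4233 - - 17 \sqrt{0} = 4233 - \left(-17\right) 0 = 4233 - 0 = 4233 + 0 = 4233$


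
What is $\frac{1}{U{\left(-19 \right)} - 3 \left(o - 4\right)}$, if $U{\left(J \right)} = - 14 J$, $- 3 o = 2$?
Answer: $\frac{1}{280} \approx 0.0035714$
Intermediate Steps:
$o = - \frac{2}{3}$ ($o = \left(- \frac{1}{3}\right) 2 = - \frac{2}{3} \approx -0.66667$)
$\frac{1}{U{\left(-19 \right)} - 3 \left(o - 4\right)} = \frac{1}{\left(-14\right) \left(-19\right) - 3 \left(- \frac{2}{3} - 4\right)} = \frac{1}{266 - -14} = \frac{1}{266 + 14} = \frac{1}{280}$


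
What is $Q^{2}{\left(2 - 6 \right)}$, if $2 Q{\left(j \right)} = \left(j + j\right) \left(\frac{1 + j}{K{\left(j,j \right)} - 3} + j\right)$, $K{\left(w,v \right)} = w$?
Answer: $\frac{10000}{49} \approx 204.08$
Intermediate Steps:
$Q{\left(j \right)} = j \left(j + \frac{1 + j}{-3 + j}\right)$ ($Q{\left(j \right)} = \frac{\left(j + j\right) \left(\frac{1 + j}{j - 3} + j\right)}{2} = \frac{2 j \left(\frac{1 + j}{-3 + j} + j\right)}{2} = \frac{2 j \left(j + \frac{1 + j}{-3 + j}\right)}{2} = j \left(j + \frac{1 + j}{-3 + j}\right)$)
$Q^{2}{\left(2 - 6 \right)} = \left(\frac{\left(2 - 6\right) \left(1 + \left(2 - 6\right)^{2} - 2 \left(2 - 6\right)\right)}{-3 + \left(2 - 6\right)}\right)^{2} = \left(- \frac{4 \left(1 + \left(-4\right)^{2} - -8\right)}{-3 - 4}\right)^{2} = \left(- \frac{4 \left(1 + 16 + 8\right)}{-7}\right)^{2} = \left(\left(-4\right) \left(- \frac{1}{7}\right) 25\right)^{2} = \left(\frac{100}{7}\right)^{2} = \frac{10000}{49}$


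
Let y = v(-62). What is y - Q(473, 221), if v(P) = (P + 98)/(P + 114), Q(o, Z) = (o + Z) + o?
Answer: -15162/13 ≈ -1166.3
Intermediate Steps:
Q(o, Z) = Z + 2*o (Q(o, Z) = (Z + o) + o = Z + 2*o)
v(P) = (98 + P)/(114 + P)
y = 9/13 (y = (98 - 62)/(114 - 62) = 36/52 = (1/52)*36 = 9/13 ≈ 0.69231)
y - Q(473, 221) = 9/13 - (221 + 2*473) = 9/13 - (221 + 946) = 9/13 - 1*1167 = 9/13 - 1167 = -15162/13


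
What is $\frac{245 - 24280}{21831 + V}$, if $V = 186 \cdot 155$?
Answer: $- \frac{24035}{50661} \approx -0.47443$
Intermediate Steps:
$V = 28830$
$\frac{245 - 24280}{21831 + V} = \frac{245 - 24280}{21831 + 28830} = - \frac{24035}{50661}$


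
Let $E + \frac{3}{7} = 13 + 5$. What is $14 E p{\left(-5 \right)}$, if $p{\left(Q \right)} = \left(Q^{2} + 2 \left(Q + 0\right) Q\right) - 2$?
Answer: $17958$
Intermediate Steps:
$p{\left(Q \right)} = -2 + 3 Q^{2}$ ($p{\left(Q \right)} = \left(Q^{2} + 2 Q Q\right) - 2 = \left(Q^{2} + 2 Q^{2}\right) - 2 = 3 Q^{2} - 2 = -2 + 3 Q^{2}$)
$E = \frac{123}{7}$ ($E = - \frac{3}{7} + \left(13 + 5\right) = - \frac{3}{7} + 18 = \frac{123}{7} \approx 17.571$)
$14 E p{\left(-5 \right)} = 14 \cdot \frac{123}{7} \left(-2 + 3 \left(-5\right)^{2}\right) = 246 \left(-2 + 3 \cdot 25\right) = 246 \left(-2 + 75\right) = 246 \cdot 73 = 17958$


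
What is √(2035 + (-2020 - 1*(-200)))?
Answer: √215 ≈ 14.663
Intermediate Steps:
√(2035 + (-2020 - 1*(-200))) = √(2035 + (-2020 + 200)) = √(2035 - 1820) = √215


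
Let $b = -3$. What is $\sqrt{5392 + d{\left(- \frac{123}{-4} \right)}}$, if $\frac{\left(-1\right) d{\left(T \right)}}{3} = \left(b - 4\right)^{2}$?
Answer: $\sqrt{5245} \approx 72.422$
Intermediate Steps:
$d{\left(T \right)} = -147$ ($d{\left(T \right)} = - 3 \left(-3 - 4\right)^{2} = - 3 \left(-7\right)^{2} = \left(-3\right) 49 = -147$)
$\sqrt{5392 + d{\left(- \frac{123}{-4} \right)}} = \sqrt{5392 - 147} = \sqrt{5245}$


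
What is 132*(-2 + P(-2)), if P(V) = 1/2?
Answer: -198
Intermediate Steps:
P(V) = 1/2
132*(-2 + P(-2)) = 132*(-2 + 1/2) = 132*(-3/2) = -198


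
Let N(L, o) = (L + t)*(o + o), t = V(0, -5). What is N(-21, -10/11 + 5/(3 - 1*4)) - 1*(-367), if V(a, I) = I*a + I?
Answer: 7417/11 ≈ 674.27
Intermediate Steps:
V(a, I) = I + I*a
t = -5 (t = -5*(1 + 0) = -5*1 = -5)
N(L, o) = 2*o*(-5 + L) (N(L, o) = (L - 5)*(o + o) = (-5 + L)*(2*o) = 2*o*(-5 + L))
N(-21, -10/11 + 5/(3 - 1*4)) - 1*(-367) = 2*(-10/11 + 5/(3 - 1*4))*(-5 - 21) - 1*(-367) = 2*(-10*1/11 + 5/(3 - 4))*(-26) + 367 = 2*(-10/11 + 5/(-1))*(-26) + 367 = 2*(-10/11 + 5*(-1))*(-26) + 367 = 2*(-10/11 - 5)*(-26) + 367 = 2*(-65/11)*(-26) + 367 = 3380/11 + 367 = 7417/11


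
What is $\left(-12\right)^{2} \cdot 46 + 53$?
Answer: $6677$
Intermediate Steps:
$\left(-12\right)^{2} \cdot 46 + 53 = 144 \cdot 46 + 53 = 6624 + 53 = 6677$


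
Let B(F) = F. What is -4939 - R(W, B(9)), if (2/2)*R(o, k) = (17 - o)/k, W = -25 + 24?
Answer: -4941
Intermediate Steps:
W = -1
R(o, k) = (17 - o)/k
-4939 - R(W, B(9)) = -4939 - (17 - 1*(-1))/9 = -4939 - (17 + 1)/9 = -4939 - 18/9 = -4939 - 1*2 = -4939 - 2 = -4941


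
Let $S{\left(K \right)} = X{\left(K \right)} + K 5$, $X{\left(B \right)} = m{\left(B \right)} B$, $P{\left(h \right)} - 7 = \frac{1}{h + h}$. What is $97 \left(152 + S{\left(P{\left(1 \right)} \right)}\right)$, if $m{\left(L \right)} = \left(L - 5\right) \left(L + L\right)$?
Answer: $\frac{182651}{4} \approx 45663.0$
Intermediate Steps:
$P{\left(h \right)} = 7 + \frac{1}{2 h}$ ($P{\left(h \right)} = 7 + \frac{1}{h + h} = 7 + \frac{1}{2 h}$)
$m{\left(L \right)} = 2 L \left(-5 + L\right)$ ($m{\left(L \right)} = \left(-5 + L\right) 2 L = 2 L \left(-5 + L\right)$)
$X{\left(B \right)} = 2 B^{2} \left(-5 + B\right)$ ($X{\left(B \right)} = 2 B \left(-5 + B\right) B = 2 B^{2} \left(-5 + B\right)$)
$S{\left(K \right)} = 5 K + 2 K^{2} \left(-5 + K\right)$ ($S{\left(K \right)} = 2 K^{2} \left(-5 + K\right) + K 5 = 2 K^{2} \left(-5 + K\right) + 5 K = 5 K + 2 K^{2} \left(-5 + K\right)$)
$97 \left(152 + S{\left(P{\left(1 \right)} \right)}\right) = 97 \left(152 + \left(7 + \frac{1}{2 \cdot 1}\right) \left(5 + 2 \left(7 + \frac{1}{2 \cdot 1}\right) \left(-5 + \left(7 + \frac{1}{2 \cdot 1}\right)\right)\right)\right) = 97 \left(152 + \left(7 + \frac{1}{2} \cdot 1\right) \left(5 + 2 \left(7 + \frac{1}{2} \cdot 1\right) \left(-5 + \left(7 + \frac{1}{2} \cdot 1\right)\right)\right)\right) = 97 \left(152 + \left(7 + \frac{1}{2}\right) \left(5 + 2 \left(7 + \frac{1}{2}\right) \left(-5 + \left(7 + \frac{1}{2}\right)\right)\right)\right) = 97 \left(152 + \frac{15 \left(5 + 2 \cdot \frac{15}{2} \left(-5 + \frac{15}{2}\right)\right)}{2}\right) = 97 \left(152 + \frac{15 \left(5 + 2 \cdot \frac{15}{2} \cdot \frac{5}{2}\right)}{2}\right) = 97 \left(152 + \frac{15 \left(5 + \frac{75}{2}\right)}{2}\right) = 97 \left(152 + \frac{15}{2} \cdot \frac{85}{2}\right) = 97 \left(152 + \frac{1275}{4}\right) = 97 \cdot \frac{1883}{4} = \frac{182651}{4}$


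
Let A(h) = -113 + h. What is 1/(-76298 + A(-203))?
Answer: -1/76614 ≈ -1.3052e-5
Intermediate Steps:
1/(-76298 + A(-203)) = 1/(-76298 + (-113 - 203)) = 1/(-76298 - 316) = 1/(-76614) = -1/76614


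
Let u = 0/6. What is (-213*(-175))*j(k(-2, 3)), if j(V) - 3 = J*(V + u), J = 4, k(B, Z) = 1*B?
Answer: -186375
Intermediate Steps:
u = 0 (u = 0*(⅙) = 0)
k(B, Z) = B
j(V) = 3 + 4*V (j(V) = 3 + 4*(V + 0) = 3 + 4*V)
(-213*(-175))*j(k(-2, 3)) = (-213*(-175))*(3 + 4*(-2)) = 37275*(3 - 8) = 37275*(-5) = -186375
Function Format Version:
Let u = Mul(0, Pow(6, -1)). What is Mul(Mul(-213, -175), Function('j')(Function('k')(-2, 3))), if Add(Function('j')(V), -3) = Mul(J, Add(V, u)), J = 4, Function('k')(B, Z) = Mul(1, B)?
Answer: -186375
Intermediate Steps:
u = 0 (u = Mul(0, Rational(1, 6)) = 0)
Function('k')(B, Z) = B
Function('j')(V) = Add(3, Mul(4, V)) (Function('j')(V) = Add(3, Mul(4, Add(V, 0))) = Add(3, Mul(4, V)))
Mul(Mul(-213, -175), Function('j')(Function('k')(-2, 3))) = Mul(Mul(-213, -175), Add(3, Mul(4, -2))) = Mul(37275, Add(3, -8)) = Mul(37275, -5) = -186375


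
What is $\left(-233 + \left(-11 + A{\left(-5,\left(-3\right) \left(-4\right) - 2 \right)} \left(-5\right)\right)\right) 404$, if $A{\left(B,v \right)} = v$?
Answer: $-118776$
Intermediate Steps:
$\left(-233 + \left(-11 + A{\left(-5,\left(-3\right) \left(-4\right) - 2 \right)} \left(-5\right)\right)\right) 404 = \left(-233 + \left(-11 + \left(\left(-3\right) \left(-4\right) - 2\right) \left(-5\right)\right)\right) 404 = \left(-233 + \left(-11 + \left(12 - 2\right) \left(-5\right)\right)\right) 404 = \left(-233 + \left(-11 + 10 \left(-5\right)\right)\right) 404 = \left(-233 - 61\right) 404 = \left(-294\right) 404 = -118776$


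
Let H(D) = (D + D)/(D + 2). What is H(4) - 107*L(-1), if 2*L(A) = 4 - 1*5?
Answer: 329/6 ≈ 54.833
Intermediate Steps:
H(D) = 2*D/(2 + D) (H(D) = (2*D)/(2 + D) = 2*D/(2 + D))
L(A) = -½ (L(A) = (4 - 1*5)/2 = (4 - 5)/2 = (½)*(-1) = -½)
H(4) - 107*L(-1) = 2*4/(2 + 4) - 107*(-½) = 2*4/6 + 107/2 = 2*4*(⅙) + 107/2 = 4/3 + 107/2 = 329/6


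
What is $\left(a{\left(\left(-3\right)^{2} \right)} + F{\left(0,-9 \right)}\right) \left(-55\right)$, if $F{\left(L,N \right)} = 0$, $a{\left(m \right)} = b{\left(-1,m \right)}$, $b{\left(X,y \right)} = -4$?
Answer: $220$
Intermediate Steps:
$a{\left(m \right)} = -4$
$\left(a{\left(\left(-3\right)^{2} \right)} + F{\left(0,-9 \right)}\right) \left(-55\right) = \left(-4 + 0\right) \left(-55\right) = \left(-4\right) \left(-55\right) = 220$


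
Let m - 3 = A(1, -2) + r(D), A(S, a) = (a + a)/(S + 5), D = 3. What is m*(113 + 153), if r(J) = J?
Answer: 4256/3 ≈ 1418.7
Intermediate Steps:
A(S, a) = 2*a/(5 + S) (A(S, a) = (2*a)/(5 + S) = 2*a/(5 + S))
m = 16/3 (m = 3 + (2*(-2)/(5 + 1) + 3) = 3 + (2*(-2)/6 + 3) = 3 + (2*(-2)*(1/6) + 3) = 3 + (-2/3 + 3) = 3 + 7/3 = 16/3 ≈ 5.3333)
m*(113 + 153) = 16*(113 + 153)/3 = (16/3)*266 = 4256/3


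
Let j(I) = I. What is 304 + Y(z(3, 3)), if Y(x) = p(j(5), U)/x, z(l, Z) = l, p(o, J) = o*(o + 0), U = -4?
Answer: 937/3 ≈ 312.33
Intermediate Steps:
p(o, J) = o² (p(o, J) = o*o = o²)
Y(x) = 25/x (Y(x) = 5²/x = 25/x)
304 + Y(z(3, 3)) = 304 + 25/3 = 937/3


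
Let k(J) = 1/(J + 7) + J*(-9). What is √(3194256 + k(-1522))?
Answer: √7362976218135/1515 ≈ 1791.1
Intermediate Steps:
k(J) = 1/(7 + J) - 9*J
√(3194256 + k(-1522)) = √(3194256 + (1 - 63*(-1522) - 9*(-1522)²)/(7 - 1522)) = √(3194256 + (1 + 95886 - 9*2316484)/(-1515)) = √(3194256 - (1 + 95886 - 20848356)/1515) = √(3194256 - 1/1515*(-20752469)) = √(3194256 + 20752469/1515) = √(4860050309/1515) = √7362976218135/1515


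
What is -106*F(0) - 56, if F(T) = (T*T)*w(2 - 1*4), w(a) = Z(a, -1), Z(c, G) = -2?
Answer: -56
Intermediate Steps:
w(a) = -2
F(T) = -2*T² (F(T) = (T*T)*(-2) = T²*(-2) = -2*T²)
-106*F(0) - 56 = -(-212)*0² - 56 = -(-212)*0 - 56 = -106*0 - 56 = 0 - 56 = -56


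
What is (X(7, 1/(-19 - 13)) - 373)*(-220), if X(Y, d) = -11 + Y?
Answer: 82940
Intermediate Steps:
(X(7, 1/(-19 - 13)) - 373)*(-220) = ((-11 + 7) - 373)*(-220) = (-4 - 373)*(-220) = -377*(-220) = 82940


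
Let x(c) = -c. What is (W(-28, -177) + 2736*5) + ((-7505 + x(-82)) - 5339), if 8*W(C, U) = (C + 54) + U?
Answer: 7193/8 ≈ 899.13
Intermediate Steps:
W(C, U) = 27/4 + C/8 + U/8 (W(C, U) = ((C + 54) + U)/8 = ((54 + C) + U)/8 = (54 + C + U)/8 = 27/4 + C/8 + U/8)
(W(-28, -177) + 2736*5) + ((-7505 + x(-82)) - 5339) = ((27/4 + (⅛)*(-28) + (⅛)*(-177)) + 2736*5) + ((-7505 - 1*(-82)) - 5339) = ((27/4 - 7/2 - 177/8) + 13680) + ((-7505 + 82) - 5339) = (-151/8 + 13680) + (-7423 - 5339) = 109289/8 - 12762 = 7193/8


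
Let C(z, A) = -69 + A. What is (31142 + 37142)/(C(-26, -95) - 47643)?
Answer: -68284/47807 ≈ -1.4283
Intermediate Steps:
(31142 + 37142)/(C(-26, -95) - 47643) = (31142 + 37142)/((-69 - 95) - 47643) = 68284/(-164 - 47643) = 68284/(-47807) = 68284*(-1/47807) = -68284/47807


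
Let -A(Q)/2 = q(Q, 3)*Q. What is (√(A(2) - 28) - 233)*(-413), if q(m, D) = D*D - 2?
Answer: 96229 - 826*I*√14 ≈ 96229.0 - 3090.6*I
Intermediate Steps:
q(m, D) = -2 + D² (q(m, D) = D² - 2 = -2 + D²)
A(Q) = -14*Q (A(Q) = -2*(-2 + 3²)*Q = -2*(-2 + 9)*Q = -14*Q)
(√(A(2) - 28) - 233)*(-413) = (√(-14*2 - 28) - 233)*(-413) = (√(-28 - 28) - 233)*(-413) = (√(-56) - 233)*(-413) = (2*I*√14 - 233)*(-413) = (-233 + 2*I*√14)*(-413) = 96229 - 826*I*√14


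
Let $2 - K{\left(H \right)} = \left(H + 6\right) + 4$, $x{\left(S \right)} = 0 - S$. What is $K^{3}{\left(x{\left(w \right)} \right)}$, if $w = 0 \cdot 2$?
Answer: $-512$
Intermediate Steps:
$w = 0$
$x{\left(S \right)} = - S$
$K{\left(H \right)} = -8 - H$ ($K{\left(H \right)} = 2 - \left(\left(H + 6\right) + 4\right) = 2 - \left(\left(6 + H\right) + 4\right) = 2 - \left(10 + H\right) = -8 - H$)
$K^{3}{\left(x{\left(w \right)} \right)} = \left(-8 - \left(-1\right) 0\right)^{3} = \left(-8 - 0\right)^{3} = \left(-8 + 0\right)^{3} = \left(-8\right)^{3} = -512$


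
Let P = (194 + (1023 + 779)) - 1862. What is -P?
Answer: -134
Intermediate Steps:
P = 134 (P = (194 + 1802) - 1862 = 1996 - 1862 = 134)
-P = -1*134 = -134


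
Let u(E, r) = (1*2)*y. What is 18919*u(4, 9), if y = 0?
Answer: 0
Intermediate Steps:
u(E, r) = 0 (u(E, r) = (1*2)*0 = 2*0 = 0)
18919*u(4, 9) = 18919*0 = 0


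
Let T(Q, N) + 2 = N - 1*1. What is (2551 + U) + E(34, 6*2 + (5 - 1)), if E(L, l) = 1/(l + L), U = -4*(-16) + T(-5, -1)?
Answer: 130551/50 ≈ 2611.0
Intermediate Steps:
T(Q, N) = -3 + N (T(Q, N) = -2 + (N - 1*1) = -2 + (N - 1) = -2 + (-1 + N) = -3 + N)
U = 60 (U = -4*(-16) + (-3 - 1) = 64 - 4 = 60)
E(L, l) = 1/(L + l)
(2551 + U) + E(34, 6*2 + (5 - 1)) = (2551 + 60) + 1/(34 + (6*2 + (5 - 1))) = 2611 + 1/(34 + (12 + 4)) = 2611 + 1/(34 + 16) = 2611 + 1/50 = 130551/50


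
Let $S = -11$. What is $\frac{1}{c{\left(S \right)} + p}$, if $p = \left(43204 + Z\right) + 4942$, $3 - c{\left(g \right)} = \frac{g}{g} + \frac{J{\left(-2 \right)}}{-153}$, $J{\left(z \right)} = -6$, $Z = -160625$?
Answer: $- \frac{51}{5736329} \approx -8.8907 \cdot 10^{-6}$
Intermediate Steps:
$c{\left(g \right)} = \frac{100}{51}$ ($c{\left(g \right)} = 3 - \left(\frac{g}{g} - \frac{6}{-153}\right) = 3 - \left(1 - - \frac{2}{51}\right) = 3 - \left(1 + \frac{2}{51}\right) = 3 - \frac{53}{51} = \frac{100}{51}$)
$p = -112479$ ($p = \left(43204 - 160625\right) + 4942 = -117421 + 4942 = -112479$)
$\frac{1}{c{\left(S \right)} + p} = \frac{1}{\frac{100}{51} - 112479} = \frac{1}{- \frac{5736329}{51}} = - \frac{51}{5736329}$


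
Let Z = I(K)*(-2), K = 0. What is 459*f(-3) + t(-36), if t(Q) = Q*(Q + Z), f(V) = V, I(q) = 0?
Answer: -81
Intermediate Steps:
Z = 0 (Z = 0*(-2) = 0)
t(Q) = Q² (t(Q) = Q*(Q + 0) = Q*Q = Q²)
459*f(-3) + t(-36) = 459*(-3) + (-36)² = -1377 + 1296 = -81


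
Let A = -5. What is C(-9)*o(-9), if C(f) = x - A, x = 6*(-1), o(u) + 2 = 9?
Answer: -7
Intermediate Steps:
o(u) = 7 (o(u) = -2 + 9 = 7)
x = -6
C(f) = -1 (C(f) = -6 - 1*(-5) = -6 + 5 = -1)
C(-9)*o(-9) = -1*7 = -7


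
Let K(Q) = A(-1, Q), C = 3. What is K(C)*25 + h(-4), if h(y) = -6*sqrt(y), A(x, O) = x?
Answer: -25 - 12*I ≈ -25.0 - 12.0*I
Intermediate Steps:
K(Q) = -1
K(C)*25 + h(-4) = -1*25 - 12*I = -25 - 12*I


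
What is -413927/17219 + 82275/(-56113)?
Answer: -24643378976/966209747 ≈ -25.505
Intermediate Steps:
-413927/17219 + 82275/(-56113) = -413927*1/17219 + 82275*(-1/56113) = -413927/17219 - 82275/56113 = -24643378976/966209747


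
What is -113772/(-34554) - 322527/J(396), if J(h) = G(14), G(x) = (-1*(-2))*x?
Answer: -1856902057/161252 ≈ -11516.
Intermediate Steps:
G(x) = 2*x
J(h) = 28 (J(h) = 2*14 = 28)
-113772/(-34554) - 322527/J(396) = -113772/(-34554) - 322527/28 = -113772*(-1/34554) - 322527*1/28 = 18962/5759 - 322527/28 = -1856902057/161252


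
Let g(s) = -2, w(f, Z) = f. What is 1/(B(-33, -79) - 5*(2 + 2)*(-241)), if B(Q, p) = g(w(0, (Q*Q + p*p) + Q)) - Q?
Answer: 1/4851 ≈ 0.00020614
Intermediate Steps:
B(Q, p) = -2 - Q
1/(B(-33, -79) - 5*(2 + 2)*(-241)) = 1/((-2 - 1*(-33)) - 5*(2 + 2)*(-241)) = 1/((-2 + 33) - 5*4*(-241)) = 1/(31 - 20*(-241)) = 1/(31 + 4820) = 1/4851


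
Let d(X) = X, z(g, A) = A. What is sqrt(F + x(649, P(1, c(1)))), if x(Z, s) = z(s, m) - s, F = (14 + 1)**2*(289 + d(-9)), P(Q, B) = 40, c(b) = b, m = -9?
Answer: 23*sqrt(119) ≈ 250.90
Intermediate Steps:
F = 63000 (F = (14 + 1)**2*(289 - 9) = 15**2*280 = 225*280 = 63000)
x(Z, s) = -9 - s
sqrt(F + x(649, P(1, c(1)))) = sqrt(63000 + (-9 - 1*40)) = sqrt(63000 + (-9 - 40)) = sqrt(63000 - 49) = sqrt(62951) = 23*sqrt(119)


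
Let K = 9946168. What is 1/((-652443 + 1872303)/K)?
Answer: 2486542/304965 ≈ 8.1535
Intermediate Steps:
1/((-652443 + 1872303)/K) = 1/((-652443 + 1872303)/9946168) = 1/(1219860*(1/9946168)) = 1/(304965/2486542) = 2486542/304965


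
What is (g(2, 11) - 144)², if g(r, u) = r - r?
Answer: 20736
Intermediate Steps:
g(r, u) = 0
(g(2, 11) - 144)² = (0 - 144)² = (-144)² = 20736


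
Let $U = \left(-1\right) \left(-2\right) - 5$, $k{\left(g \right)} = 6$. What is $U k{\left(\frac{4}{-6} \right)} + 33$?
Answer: $15$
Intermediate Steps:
$U = -3$ ($U = 2 - 5 = -3$)
$U k{\left(\frac{4}{-6} \right)} + 33 = \left(-3\right) 6 + 33 = -18 + 33 = 15$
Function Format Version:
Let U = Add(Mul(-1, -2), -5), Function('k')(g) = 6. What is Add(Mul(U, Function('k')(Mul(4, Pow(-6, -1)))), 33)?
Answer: 15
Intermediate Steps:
U = -3 (U = Add(2, -5) = -3)
Add(Mul(U, Function('k')(Mul(4, Pow(-6, -1)))), 33) = Add(Mul(-3, 6), 33) = Add(-18, 33) = 15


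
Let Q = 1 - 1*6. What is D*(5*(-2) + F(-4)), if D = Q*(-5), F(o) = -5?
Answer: -375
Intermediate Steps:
Q = -5 (Q = 1 - 6 = -5)
D = 25 (D = -5*(-5) = 25)
D*(5*(-2) + F(-4)) = 25*(5*(-2) - 5) = 25*(-10 - 5) = 25*(-15) = -375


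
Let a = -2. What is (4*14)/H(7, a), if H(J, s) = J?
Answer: 8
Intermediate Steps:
(4*14)/H(7, a) = (4*14)/7 = 56*(⅐) = 8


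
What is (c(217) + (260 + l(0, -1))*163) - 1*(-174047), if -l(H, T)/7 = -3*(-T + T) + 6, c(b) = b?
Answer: 209798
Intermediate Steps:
l(H, T) = -42 (l(H, T) = -7*(-3*(-T + T) + 6) = -7*(-3*0 + 6) = -7*(0 + 6) = -7*6 = -42)
(c(217) + (260 + l(0, -1))*163) - 1*(-174047) = (217 + (260 - 42)*163) - 1*(-174047) = (217 + 218*163) + 174047 = (217 + 35534) + 174047 = 35751 + 174047 = 209798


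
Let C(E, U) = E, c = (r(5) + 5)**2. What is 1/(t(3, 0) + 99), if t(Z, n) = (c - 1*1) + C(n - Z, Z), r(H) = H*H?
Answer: 1/995 ≈ 0.0010050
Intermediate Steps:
r(H) = H**2
c = 900 (c = (5**2 + 5)**2 = (25 + 5)**2 = 30**2 = 900)
t(Z, n) = 899 + n - Z (t(Z, n) = (900 - 1*1) + (n - Z) = (900 - 1) + (n - Z) = 899 + (n - Z) = 899 + n - Z)
1/(t(3, 0) + 99) = 1/((899 + 0 - 1*3) + 99) = 1/((899 + 0 - 3) + 99) = 1/(896 + 99) = 1/995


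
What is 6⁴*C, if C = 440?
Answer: 570240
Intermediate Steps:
6⁴*C = 6⁴*440 = 1296*440 = 570240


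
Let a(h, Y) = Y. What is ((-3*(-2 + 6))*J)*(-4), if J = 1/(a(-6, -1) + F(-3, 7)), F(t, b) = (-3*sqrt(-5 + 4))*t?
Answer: -24/41 - 216*I/41 ≈ -0.58537 - 5.2683*I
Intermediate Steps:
F(t, b) = -3*I*t (F(t, b) = (-3*I)*t = -3*I*t)
J = (-1 - 9*I)/82 (J = 1/(-1 - 3*I*(-3)) = 1/(-1 + 9*I) = (-1 - 9*I)/82 ≈ -0.012195 - 0.10976*I)
((-3*(-2 + 6))*J)*(-4) = ((-3*(-2 + 6))*(-1/82 - 9*I/82))*(-4) = ((-3*4)*(-1/82 - 9*I/82))*(-4) = -12*(-1/82 - 9*I/82)*(-4) = (6/41 + 54*I/41)*(-4) = -24/41 - 216*I/41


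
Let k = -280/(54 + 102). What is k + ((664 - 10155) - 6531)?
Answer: -624928/39 ≈ -16024.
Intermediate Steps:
k = -70/39 (k = -280/156 = (1/156)*(-280) = -70/39 ≈ -1.7949)
k + ((664 - 10155) - 6531) = -70/39 + ((664 - 10155) - 6531) = -70/39 + (-9491 - 6531) = -70/39 - 16022 = -624928/39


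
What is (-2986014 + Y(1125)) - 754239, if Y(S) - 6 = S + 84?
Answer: -3739038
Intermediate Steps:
Y(S) = 90 + S (Y(S) = 6 + (S + 84) = 6 + (84 + S) = 90 + S)
(-2986014 + Y(1125)) - 754239 = (-2986014 + (90 + 1125)) - 754239 = (-2986014 + 1215) - 754239 = -2984799 - 754239 = -3739038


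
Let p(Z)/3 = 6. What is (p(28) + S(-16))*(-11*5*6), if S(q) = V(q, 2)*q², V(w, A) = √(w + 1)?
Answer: -5940 - 84480*I*√15 ≈ -5940.0 - 3.2719e+5*I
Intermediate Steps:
p(Z) = 18 (p(Z) = 3*6 = 18)
V(w, A) = √(1 + w)
S(q) = q²*√(1 + q) (S(q) = √(1 + q)*q² = q²*√(1 + q))
(p(28) + S(-16))*(-11*5*6) = (18 + (-16)²*√(1 - 16))*(-11*5*6) = (18 + 256*√(-15))*(-55*6) = (18 + 256*(I*√15))*(-330) = (18 + 256*I*√15)*(-330) = -5940 - 84480*I*√15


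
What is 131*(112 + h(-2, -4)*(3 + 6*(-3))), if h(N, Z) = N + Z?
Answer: 26462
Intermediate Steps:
131*(112 + h(-2, -4)*(3 + 6*(-3))) = 131*(112 + (-2 - 4)*(3 + 6*(-3))) = 131*(112 - 6*(3 - 18)) = 131*(112 - 6*(-15)) = 131*(112 + 90) = 131*202 = 26462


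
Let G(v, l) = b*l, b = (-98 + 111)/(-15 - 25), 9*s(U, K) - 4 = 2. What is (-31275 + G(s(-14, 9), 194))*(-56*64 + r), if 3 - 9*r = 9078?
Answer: 8634886297/60 ≈ 1.4391e+8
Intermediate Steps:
s(U, K) = ⅔ (s(U, K) = 4/9 + (⅑)*2 = 4/9 + 2/9 = ⅔)
r = -3025/3 (r = ⅓ - ⅑*9078 = ⅓ - 3026/3 = -3025/3 ≈ -1008.3)
b = -13/40 (b = 13/(-40) = 13*(-1/40) = -13/40 ≈ -0.32500)
G(v, l) = -13*l/40
(-31275 + G(s(-14, 9), 194))*(-56*64 + r) = (-31275 - 13/40*194)*(-56*64 - 3025/3) = (-31275 - 1261/20)*(-3584 - 3025/3) = -626761/20*(-13777/3) = 8634886297/60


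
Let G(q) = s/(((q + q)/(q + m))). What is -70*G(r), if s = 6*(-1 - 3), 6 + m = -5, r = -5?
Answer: 2688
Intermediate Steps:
m = -11 (m = -6 - 5 = -11)
s = -24 (s = 6*(-4) = -24)
G(q) = -12*(-11 + q)/q (G(q) = -24*(q - 11)/(q + q) = -24*(-11 + q)/(2*q) = -12*(-11 + q)/q)
-70*G(r) = -70*(-12 + 132/(-5)) = -70*(-12 + 132*(-1/5)) = -70*(-12 - 132/5) = -70*(-192/5) = 2688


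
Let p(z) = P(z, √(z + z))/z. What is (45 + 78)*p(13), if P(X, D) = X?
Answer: 123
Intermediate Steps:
p(z) = 1 (p(z) = z/z = 1)
(45 + 78)*p(13) = (45 + 78)*1 = 123*1 = 123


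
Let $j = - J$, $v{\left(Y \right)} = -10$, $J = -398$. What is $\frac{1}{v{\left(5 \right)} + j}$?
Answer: $\frac{1}{388} \approx 0.0025773$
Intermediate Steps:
$j = 398$ ($j = \left(-1\right) \left(-398\right) = 398$)
$\frac{1}{v{\left(5 \right)} + j} = \frac{1}{-10 + 398} = \frac{1}{388}$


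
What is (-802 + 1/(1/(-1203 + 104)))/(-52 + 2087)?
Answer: -1901/2035 ≈ -0.93415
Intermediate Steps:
(-802 + 1/(1/(-1203 + 104)))/(-52 + 2087) = (-802 + 1/(1/(-1099)))/2035 = (-802 + 1/(-1/1099))*(1/2035) = (-802 - 1099)*(1/2035) = -1901*1/2035 = -1901/2035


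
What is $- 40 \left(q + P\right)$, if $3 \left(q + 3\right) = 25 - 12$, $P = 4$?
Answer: $- \frac{640}{3} \approx -213.33$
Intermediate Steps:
$q = \frac{4}{3}$ ($q = -3 + \frac{25 - 12}{3} = -3 + \frac{1}{3} \cdot 13 = -3 + \frac{13}{3} = \frac{4}{3} \approx 1.3333$)
$- 40 \left(q + P\right) = - 40 \left(\frac{4}{3} + 4\right) = \left(-40\right) \frac{16}{3} = - \frac{640}{3}$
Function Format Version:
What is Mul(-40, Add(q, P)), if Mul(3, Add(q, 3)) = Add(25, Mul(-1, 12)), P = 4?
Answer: Rational(-640, 3) ≈ -213.33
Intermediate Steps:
q = Rational(4, 3) (q = Add(-3, Mul(Rational(1, 3), Add(25, Mul(-1, 12)))) = Add(-3, Mul(Rational(1, 3), Add(25, -12))) = Add(-3, Mul(Rational(1, 3), 13)) = Add(-3, Rational(13, 3)) = Rational(4, 3) ≈ 1.3333)
Mul(-40, Add(q, P)) = Mul(-40, Add(Rational(4, 3), 4)) = Mul(-40, Rational(16, 3)) = Rational(-640, 3)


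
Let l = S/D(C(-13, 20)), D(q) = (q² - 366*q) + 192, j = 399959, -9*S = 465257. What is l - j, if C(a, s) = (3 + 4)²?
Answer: -55221473914/138069 ≈ -3.9996e+5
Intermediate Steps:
S = -465257/9 (S = -⅑*465257 = -465257/9 ≈ -51695.)
C(a, s) = 49 (C(a, s) = 7² = 49)
D(q) = 192 + q² - 366*q
l = 465257/138069 (l = -465257/(9*(192 + 49² - 366*49)) = -465257/(9*(192 + 2401 - 17934)) = -465257/9/(-15341) = -465257/9*(-1/15341) = 465257/138069 ≈ 3.3697)
l - j = 465257/138069 - 1*399959 = 465257/138069 - 399959 = -55221473914/138069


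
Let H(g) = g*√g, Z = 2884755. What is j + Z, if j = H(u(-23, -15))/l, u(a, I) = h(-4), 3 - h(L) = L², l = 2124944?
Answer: 2884755 - 13*I*√13/2124944 ≈ 2.8848e+6 - 2.2058e-5*I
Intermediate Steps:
h(L) = 3 - L²
u(a, I) = -13 (u(a, I) = 3 - 1*(-4)² = 3 - 1*16 = 3 - 16 = -13)
H(g) = g^(3/2)
j = -13*I*√13/2124944 (j = (-13)^(3/2)/2124944 = -13*I*√13*(1/2124944) = -13*I*√13/2124944 ≈ -2.2058e-5*I)
j + Z = -13*I*√13/2124944 + 2884755 = 2884755 - 13*I*√13/2124944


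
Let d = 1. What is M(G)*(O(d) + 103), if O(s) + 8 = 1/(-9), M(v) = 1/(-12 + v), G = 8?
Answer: -427/18 ≈ -23.722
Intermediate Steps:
O(s) = -73/9 (O(s) = -8 + 1/(-9) = -8 - ⅑ = -73/9)
M(G)*(O(d) + 103) = (-73/9 + 103)/(-12 + 8) = (854/9)/(-4) = -¼*854/9 = -427/18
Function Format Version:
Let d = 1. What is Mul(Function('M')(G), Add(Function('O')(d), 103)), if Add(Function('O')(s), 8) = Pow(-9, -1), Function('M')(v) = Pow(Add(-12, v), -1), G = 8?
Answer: Rational(-427, 18) ≈ -23.722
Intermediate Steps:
Function('O')(s) = Rational(-73, 9) (Function('O')(s) = Add(-8, Pow(-9, -1)) = Add(-8, Rational(-1, 9)) = Rational(-73, 9))
Mul(Function('M')(G), Add(Function('O')(d), 103)) = Mul(Pow(Add(-12, 8), -1), Add(Rational(-73, 9), 103)) = Mul(Pow(-4, -1), Rational(854, 9)) = Mul(Rational(-1, 4), Rational(854, 9)) = Rational(-427, 18)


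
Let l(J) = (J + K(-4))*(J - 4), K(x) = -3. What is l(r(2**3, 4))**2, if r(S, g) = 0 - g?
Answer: 3136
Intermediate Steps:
r(S, g) = -g
l(J) = (-4 + J)*(-3 + J) (l(J) = (J - 3)*(J - 4) = (-3 + J)*(-4 + J) = (-4 + J)*(-3 + J))
l(r(2**3, 4))**2 = (12 + (-1*4)**2 - (-7)*4)**2 = (12 + (-4)**2 - 7*(-4))**2 = (12 + 16 + 28)**2 = 56**2 = 3136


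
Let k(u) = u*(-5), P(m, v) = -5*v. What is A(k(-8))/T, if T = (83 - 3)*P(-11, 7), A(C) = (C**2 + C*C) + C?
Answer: -81/70 ≈ -1.1571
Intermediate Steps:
k(u) = -5*u
A(C) = C + 2*C**2 (A(C) = (C**2 + C**2) + C = 2*C**2 + C = C + 2*C**2)
T = -2800 (T = (83 - 3)*(-5*7) = 80*(-35) = -2800)
A(k(-8))/T = ((-5*(-8))*(1 + 2*(-5*(-8))))/(-2800) = (40*(1 + 2*40))*(-1/2800) = (40*(1 + 80))*(-1/2800) = (40*81)*(-1/2800) = 3240*(-1/2800) = -81/70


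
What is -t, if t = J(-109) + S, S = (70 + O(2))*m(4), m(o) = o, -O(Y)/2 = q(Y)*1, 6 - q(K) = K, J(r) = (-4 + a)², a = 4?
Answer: -248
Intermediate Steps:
J(r) = 0 (J(r) = (-4 + 4)² = 0² = 0)
q(K) = 6 - K
O(Y) = -12 + 2*Y (O(Y) = -2*(6 - Y) = -12 + 2*Y)
S = 248 (S = (70 + (-12 + 2*2))*4 = (70 + (-12 + 4))*4 = (70 - 8)*4 = 62*4 = 248)
t = 248 (t = 0 + 248 = 248)
-t = -1*248 = -248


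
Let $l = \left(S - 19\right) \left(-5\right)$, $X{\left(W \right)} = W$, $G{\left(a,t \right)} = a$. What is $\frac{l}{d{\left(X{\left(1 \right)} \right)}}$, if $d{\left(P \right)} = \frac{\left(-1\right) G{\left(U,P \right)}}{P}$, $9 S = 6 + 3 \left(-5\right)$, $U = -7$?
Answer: $\frac{100}{7} \approx 14.286$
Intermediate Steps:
$S = -1$ ($S = \frac{6 + 3 \left(-5\right)}{9} = \frac{6 - 15}{9} = \frac{1}{9} \left(-9\right) = -1$)
$l = 100$ ($l = \left(-1 - 19\right) \left(-5\right) = \left(-20\right) \left(-5\right) = 100$)
$d{\left(P \right)} = \frac{7}{P}$ ($d{\left(P \right)} = \frac{\left(-1\right) \left(-7\right)}{P} = \frac{7}{P}$)
$\frac{l}{d{\left(X{\left(1 \right)} \right)}} = \frac{100}{7 \cdot 1^{-1}} = \frac{100}{7 \cdot 1} = \frac{100}{7}$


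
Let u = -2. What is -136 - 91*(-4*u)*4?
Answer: -3048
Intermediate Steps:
-136 - 91*(-4*u)*4 = -136 - 91*(-4*(-2))*4 = -136 - 728*4 = -136 - 91*32 = -136 - 2912 = -3048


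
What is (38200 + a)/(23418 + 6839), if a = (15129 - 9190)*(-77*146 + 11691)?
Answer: 2704811/30257 ≈ 89.395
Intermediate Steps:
a = 2666611 (a = 5939*(-11242 + 11691) = 5939*449 = 2666611)
(38200 + a)/(23418 + 6839) = (38200 + 2666611)/(23418 + 6839) = 2704811/30257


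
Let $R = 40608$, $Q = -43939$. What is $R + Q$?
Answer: $-3331$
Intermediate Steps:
$R + Q = 40608 - 43939 = -3331$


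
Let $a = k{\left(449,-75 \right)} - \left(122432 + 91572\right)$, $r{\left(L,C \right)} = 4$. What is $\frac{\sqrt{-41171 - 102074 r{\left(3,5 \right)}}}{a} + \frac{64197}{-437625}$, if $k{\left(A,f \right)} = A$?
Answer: $- \frac{7133}{48625} - \frac{i \sqrt{449467}}{213555} \approx -0.14669 - 0.0031393 i$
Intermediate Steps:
$a = -213555$ ($a = 449 - \left(122432 + 91572\right) = 449 - 214004 = -213555$)
$\frac{\sqrt{-41171 - 102074 r{\left(3,5 \right)}}}{a} + \frac{64197}{-437625} = \frac{\sqrt{-41171 - 408296}}{-213555} + \frac{64197}{-437625} = \sqrt{-41171 - 408296} \left(- \frac{1}{213555}\right) + 64197 \left(- \frac{1}{437625}\right) = \sqrt{-449467} \left(- \frac{1}{213555}\right) - \frac{7133}{48625} = i \sqrt{449467} \left(- \frac{1}{213555}\right) - \frac{7133}{48625} = - \frac{i \sqrt{449467}}{213555} - \frac{7133}{48625} = - \frac{7133}{48625} - \frac{i \sqrt{449467}}{213555}$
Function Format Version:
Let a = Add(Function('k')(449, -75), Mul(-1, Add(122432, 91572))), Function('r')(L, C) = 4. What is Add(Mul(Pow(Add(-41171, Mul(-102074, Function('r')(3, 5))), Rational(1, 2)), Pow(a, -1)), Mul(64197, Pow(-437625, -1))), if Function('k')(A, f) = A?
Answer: Add(Rational(-7133, 48625), Mul(Rational(-1, 213555), I, Pow(449467, Rational(1, 2)))) ≈ Add(-0.14669, Mul(-0.0031393, I))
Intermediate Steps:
a = -213555 (a = Add(449, Mul(-1, Add(122432, 91572))) = Add(449, Mul(-1, 214004)) = Add(449, -214004) = -213555)
Add(Mul(Pow(Add(-41171, Mul(-102074, Function('r')(3, 5))), Rational(1, 2)), Pow(a, -1)), Mul(64197, Pow(-437625, -1))) = Add(Mul(Pow(Add(-41171, Mul(-102074, 4)), Rational(1, 2)), Pow(-213555, -1)), Mul(64197, Pow(-437625, -1))) = Add(Mul(Pow(Add(-41171, -408296), Rational(1, 2)), Rational(-1, 213555)), Mul(64197, Rational(-1, 437625))) = Add(Mul(Pow(-449467, Rational(1, 2)), Rational(-1, 213555)), Rational(-7133, 48625)) = Add(Mul(Mul(I, Pow(449467, Rational(1, 2))), Rational(-1, 213555)), Rational(-7133, 48625)) = Add(Mul(Rational(-1, 213555), I, Pow(449467, Rational(1, 2))), Rational(-7133, 48625)) = Add(Rational(-7133, 48625), Mul(Rational(-1, 213555), I, Pow(449467, Rational(1, 2))))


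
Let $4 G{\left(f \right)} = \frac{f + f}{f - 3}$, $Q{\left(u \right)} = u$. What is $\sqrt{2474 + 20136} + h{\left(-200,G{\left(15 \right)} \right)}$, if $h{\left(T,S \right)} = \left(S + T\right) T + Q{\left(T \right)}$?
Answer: $39675 + \sqrt{22610} \approx 39825.0$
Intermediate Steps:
$G{\left(f \right)} = \frac{f}{2 \left(-3 + f\right)}$ ($G{\left(f \right)} = \frac{\left(f + f\right) \frac{1}{f - 3}}{4} = \frac{2 f \frac{1}{-3 + f}}{4} = \frac{f}{2 \left(-3 + f\right)}$)
$h{\left(T,S \right)} = T + T \left(S + T\right)$ ($h{\left(T,S \right)} = \left(S + T\right) T + T = T \left(S + T\right) + T = T + T \left(S + T\right)$)
$\sqrt{2474 + 20136} + h{\left(-200,G{\left(15 \right)} \right)} = \sqrt{2474 + 20136} - 200 \left(1 + \frac{1}{2} \cdot 15 \frac{1}{-3 + 15} - 200\right) = \sqrt{22610} - 200 \left(1 + \frac{1}{2} \cdot 15 \cdot \frac{1}{12} - 200\right) = \sqrt{22610} - 200 \left(1 + \frac{5}{8} - 200\right) = \sqrt{22610} - -39675 = \sqrt{22610} + 39675 = 39675 + \sqrt{22610}$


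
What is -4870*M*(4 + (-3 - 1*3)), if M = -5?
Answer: -48700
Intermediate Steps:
-4870*M*(4 + (-3 - 1*3)) = -(-24350)*(4 + (-3 - 1*3)) = -(-24350)*(4 + (-3 - 3)) = -(-24350)*(4 - 6) = -(-24350)*(-2) = -4870*10 = -48700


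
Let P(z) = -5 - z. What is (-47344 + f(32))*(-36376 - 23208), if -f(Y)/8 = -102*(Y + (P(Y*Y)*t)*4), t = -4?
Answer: -799223548928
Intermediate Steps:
f(Y) = 65280 + 816*Y + 13056*Y**2 (f(Y) = -(-816)*(Y + ((-5 - Y*Y)*(-4))*4) = -(-816)*(Y + ((-5 - Y**2)*(-4))*4) = -(-816)*(Y + (20 + 4*Y**2)*4) = -(-816)*(Y + (80 + 16*Y**2)) = -(-816)*(80 + Y + 16*Y**2) = -8*(-8160 - 1632*Y**2 - 102*Y) = 65280 + 816*Y + 13056*Y**2)
(-47344 + f(32))*(-36376 - 23208) = (-47344 + (65280 + 816*32 + 13056*32**2))*(-36376 - 23208) = (-47344 + (65280 + 26112 + 13056*1024))*(-59584) = (-47344 + (65280 + 26112 + 13369344))*(-59584) = (-47344 + 13460736)*(-59584) = 13413392*(-59584) = -799223548928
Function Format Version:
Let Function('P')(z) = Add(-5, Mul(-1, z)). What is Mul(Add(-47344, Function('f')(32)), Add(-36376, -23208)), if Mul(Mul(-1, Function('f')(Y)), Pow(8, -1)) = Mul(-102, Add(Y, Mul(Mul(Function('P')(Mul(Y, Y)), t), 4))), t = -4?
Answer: -799223548928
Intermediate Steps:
Function('f')(Y) = Add(65280, Mul(816, Y), Mul(13056, Pow(Y, 2))) (Function('f')(Y) = Mul(-8, Mul(-102, Add(Y, Mul(Mul(Add(-5, Mul(-1, Mul(Y, Y))), -4), 4)))) = Mul(-8, Mul(-102, Add(Y, Mul(Mul(Add(-5, Mul(-1, Pow(Y, 2))), -4), 4)))) = Mul(-8, Mul(-102, Add(Y, Mul(Add(20, Mul(4, Pow(Y, 2))), 4)))) = Mul(-8, Mul(-102, Add(Y, Add(80, Mul(16, Pow(Y, 2)))))) = Mul(-8, Mul(-102, Add(80, Y, Mul(16, Pow(Y, 2))))) = Mul(-8, Add(-8160, Mul(-1632, Pow(Y, 2)), Mul(-102, Y))) = Add(65280, Mul(816, Y), Mul(13056, Pow(Y, 2))))
Mul(Add(-47344, Function('f')(32)), Add(-36376, -23208)) = Mul(Add(-47344, Add(65280, Mul(816, 32), Mul(13056, Pow(32, 2)))), Add(-36376, -23208)) = Mul(Add(-47344, Add(65280, 26112, Mul(13056, 1024))), -59584) = Mul(Add(-47344, Add(65280, 26112, 13369344)), -59584) = Mul(Add(-47344, 13460736), -59584) = Mul(13413392, -59584) = -799223548928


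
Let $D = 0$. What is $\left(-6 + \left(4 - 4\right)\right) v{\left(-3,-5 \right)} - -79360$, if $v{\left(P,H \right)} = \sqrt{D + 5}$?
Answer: $79360 - 6 \sqrt{5} \approx 79347.0$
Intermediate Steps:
$v{\left(P,H \right)} = \sqrt{5}$ ($v{\left(P,H \right)} = \sqrt{0 + 5} = \sqrt{5}$)
$\left(-6 + \left(4 - 4\right)\right) v{\left(-3,-5 \right)} - -79360 = \left(-6 + \left(4 - 4\right)\right) \sqrt{5} - -79360 = \left(-6 + 0\right) \sqrt{5} + 79360 = - 6 \sqrt{5} + 79360 = 79360 - 6 \sqrt{5}$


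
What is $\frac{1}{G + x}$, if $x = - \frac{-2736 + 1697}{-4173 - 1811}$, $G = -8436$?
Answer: $- \frac{5984}{50482063} \approx -0.00011854$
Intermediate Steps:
$x = - \frac{1039}{5984}$ ($x = - \frac{-1039}{-5984} = - \frac{\left(-1039\right) \left(-1\right)}{5984} = \left(-1\right) \frac{1039}{5984} = - \frac{1039}{5984} \approx -0.17363$)
$\frac{1}{G + x} = \frac{1}{-8436 - \frac{1039}{5984}} = \frac{1}{- \frac{50482063}{5984}} = - \frac{5984}{50482063}$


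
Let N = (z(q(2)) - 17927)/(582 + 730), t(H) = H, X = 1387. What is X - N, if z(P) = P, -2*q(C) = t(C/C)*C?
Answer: 229709/164 ≈ 1400.7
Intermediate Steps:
q(C) = -C/2 (q(C) = -C/C*C/2 = -C/2)
N = -2241/164 (N = (-1/2*2 - 17927)/(582 + 730) = (-1 - 17927)/1312 = -17928*1/1312 = -2241/164 ≈ -13.665)
X - N = 1387 - 1*(-2241/164) = 1387 + 2241/164 = 229709/164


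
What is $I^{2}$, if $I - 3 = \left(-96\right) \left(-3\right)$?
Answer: $84681$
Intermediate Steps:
$I = 291$ ($I = 3 - -288 = 3 + 288 = 291$)
$I^{2} = 291^{2} = 84681$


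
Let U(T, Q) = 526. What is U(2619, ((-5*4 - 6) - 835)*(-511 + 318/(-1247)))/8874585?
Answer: 526/8874585 ≈ 5.9270e-5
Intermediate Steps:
U(2619, ((-5*4 - 6) - 835)*(-511 + 318/(-1247)))/8874585 = 526/8874585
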